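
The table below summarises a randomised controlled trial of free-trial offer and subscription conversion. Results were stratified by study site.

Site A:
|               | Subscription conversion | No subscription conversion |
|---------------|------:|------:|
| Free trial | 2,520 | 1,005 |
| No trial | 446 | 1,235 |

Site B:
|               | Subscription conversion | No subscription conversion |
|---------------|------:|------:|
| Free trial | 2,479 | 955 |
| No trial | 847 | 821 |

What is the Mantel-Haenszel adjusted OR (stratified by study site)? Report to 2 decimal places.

OR_MH = Σ(aᵢdᵢ/nᵢ) / Σ(bᵢcᵢ/nᵢ), where nᵢ is the stratum total.
Stratum 1 (Site A): n = 5206; a·d/n = 2520·1235/5206 = 597.8102; b·c/n = 1005·446/5206 = 86.0987
Stratum 2 (Site B): n = 5102; a·d/n = 2479·821/5102 = 398.9140; b·c/n = 955·847/5102 = 158.5427
OR_MH = (597.8102 + 398.9140) / (86.0987 + 158.5427) = 996.7242 / 244.6415 = 4.07422

4.07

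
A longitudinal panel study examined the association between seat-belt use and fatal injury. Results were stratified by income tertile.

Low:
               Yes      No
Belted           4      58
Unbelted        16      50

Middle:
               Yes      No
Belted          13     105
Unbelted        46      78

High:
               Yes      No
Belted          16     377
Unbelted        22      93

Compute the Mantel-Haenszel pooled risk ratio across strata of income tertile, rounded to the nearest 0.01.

0.26

RR_MH = Σ(aᵢ·n₀ᵢ/nᵢ) / Σ(cᵢ·n₁ᵢ/nᵢ), with n₁ᵢ = aᵢ+bᵢ (exposed), n₀ᵢ = cᵢ+dᵢ (unexposed), nᵢ = n₁ᵢ+n₀ᵢ.
Stratum 1 (Low): n₁ = 62, n₀ = 66, n = 128; a·n₀/n = 4·66/128 = 2.0625; c·n₁/n = 16·62/128 = 7.7500
Stratum 2 (Middle): n₁ = 118, n₀ = 124, n = 242; a·n₀/n = 13·124/242 = 6.6612; c·n₁/n = 46·118/242 = 22.4298
Stratum 3 (High): n₁ = 393, n₀ = 115, n = 508; a·n₀/n = 16·115/508 = 3.6220; c·n₁/n = 22·393/508 = 17.0197
RR_MH = (2.0625 + 6.6612 + 3.6220) / (7.7500 + 22.4298 + 17.0197) = 12.3457 / 47.1994 = 0.26156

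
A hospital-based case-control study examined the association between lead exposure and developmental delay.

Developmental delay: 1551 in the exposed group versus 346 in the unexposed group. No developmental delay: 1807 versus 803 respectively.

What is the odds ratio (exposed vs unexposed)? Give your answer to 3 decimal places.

From the description: a = 1551, b = 1807, c = 346, d = 803.
OR = (a·d)/(b·c) = (1551 × 803) / (1807 × 346) = 1245453 / 625222 = 1.99202
The odds of developmental delay are about 1.99 times as high in the exposed group.

1.992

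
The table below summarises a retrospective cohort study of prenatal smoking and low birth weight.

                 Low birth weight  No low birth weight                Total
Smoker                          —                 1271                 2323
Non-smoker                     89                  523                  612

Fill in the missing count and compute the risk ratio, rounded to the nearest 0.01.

3.11

The missing cell is in the exposed row: 2323 − 1271 = 1052.
So a = 1052, b = 1271, c = 89, d = 523.
RR = [a/(a+b)] / [c/(c+d)] = (1052/2323) / (89/612) = 0.45286/0.14542 = 3.11407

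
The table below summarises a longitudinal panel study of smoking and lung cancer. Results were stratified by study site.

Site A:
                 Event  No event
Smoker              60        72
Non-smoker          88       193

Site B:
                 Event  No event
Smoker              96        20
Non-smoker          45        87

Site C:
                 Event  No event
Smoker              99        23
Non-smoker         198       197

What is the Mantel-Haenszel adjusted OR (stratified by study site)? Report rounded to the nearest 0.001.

OR_MH = Σ(aᵢdᵢ/nᵢ) / Σ(bᵢcᵢ/nᵢ), where nᵢ is the stratum total.
Stratum 1 (Site A): n = 413; a·d/n = 60·193/413 = 28.0387; b·c/n = 72·88/413 = 15.3414
Stratum 2 (Site B): n = 248; a·d/n = 96·87/248 = 33.6774; b·c/n = 20·45/248 = 3.6290
Stratum 3 (Site C): n = 517; a·d/n = 99·197/517 = 37.7234; b·c/n = 23·198/517 = 8.8085
OR_MH = (28.0387 + 33.6774 + 37.7234) / (15.3414 + 3.6290 + 8.8085) = 99.4396 / 27.7789 = 3.57967

3.580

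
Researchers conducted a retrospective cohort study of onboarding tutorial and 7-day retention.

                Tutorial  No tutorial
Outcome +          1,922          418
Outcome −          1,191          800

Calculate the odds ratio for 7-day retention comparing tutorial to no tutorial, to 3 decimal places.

Reading the table with exposure as columns: a = 1922 (Tutorial, case), b = 1191 (Tutorial, non-case), c = 418 (No tutorial, case), d = 800.
OR = (a·d)/(b·c) = (1922 × 800) / (1191 × 418) = 1537600 / 497838 = 3.08855
The odds of 7-day retention are about 3.09 times as high in the tutorial group.

3.089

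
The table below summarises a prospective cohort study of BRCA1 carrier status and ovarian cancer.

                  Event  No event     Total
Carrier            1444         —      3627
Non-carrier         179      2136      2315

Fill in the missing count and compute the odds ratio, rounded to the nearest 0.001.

7.893

The missing cell is in the exposed row: 3627 − 1444 = 2183.
So a = 1444, b = 2183, c = 179, d = 2136.
OR = (a·d)/(b·c) = (1444 × 2136) / (2183 × 179) = 3084384 / 390757 = 7.89336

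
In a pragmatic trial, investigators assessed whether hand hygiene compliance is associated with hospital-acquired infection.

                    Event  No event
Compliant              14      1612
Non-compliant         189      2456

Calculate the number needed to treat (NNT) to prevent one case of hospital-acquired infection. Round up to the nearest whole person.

16

Risk in treated group = 14/1626 = 0.00861; risk in control = 189/2645 = 0.07146.
Absolute risk reduction = 0.07146 − 0.00861 = 0.06285
NNT = 1 / ARR = 1 / 0.06285 = 15.912 → round up → 16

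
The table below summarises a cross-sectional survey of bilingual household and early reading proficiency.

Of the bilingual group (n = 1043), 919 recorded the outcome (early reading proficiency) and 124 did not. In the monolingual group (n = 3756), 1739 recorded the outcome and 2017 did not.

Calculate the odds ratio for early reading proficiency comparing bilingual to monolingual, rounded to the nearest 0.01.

From the description: a = 919, b = 124, c = 1739, d = 2017.
OR = (a·d)/(b·c) = (919 × 2017) / (124 × 1739) = 1853623 / 215636 = 8.59607
The odds of early reading proficiency are about 8.60 times as high in the bilingual group.

8.60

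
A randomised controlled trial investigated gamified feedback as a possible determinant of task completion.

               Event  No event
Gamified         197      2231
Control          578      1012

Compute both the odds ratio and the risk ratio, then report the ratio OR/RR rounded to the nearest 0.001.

Cells: a = 197, b = 2231, c = 578, d = 1012.
OR = (197·1012)/(2231·578) = 199364/1289518 = 0.15460
Risk in exposed = 197/2428 = 0.08114; risk in unexposed = 578/1590 = 0.36352; RR = 0.22320
OR/RR = 0.15460 / 0.22320 = 0.69268
The outcome is not rare, so the OR lies further from 1 than the RR.

0.693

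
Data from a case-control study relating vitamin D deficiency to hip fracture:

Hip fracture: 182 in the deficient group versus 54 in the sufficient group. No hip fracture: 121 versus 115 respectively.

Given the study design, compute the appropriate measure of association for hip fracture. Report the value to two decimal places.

From the description: a = 182, b = 121, c = 54, d = 115.
This is a case-control study: participants were sampled on outcome status, so risks in the source population cannot be estimated directly — relative risk is not valid here. The odds ratio is the appropriate measure.
OR = (a·d)/(b·c) = (182 × 115) / (121 × 54) = 20930 / 6534 = 3.20324

3.20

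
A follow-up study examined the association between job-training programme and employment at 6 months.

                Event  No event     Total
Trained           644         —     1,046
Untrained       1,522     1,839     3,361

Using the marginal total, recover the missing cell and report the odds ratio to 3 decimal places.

1.936

The missing cell is in the exposed row: 1046 − 644 = 402.
So a = 644, b = 402, c = 1522, d = 1839.
OR = (a·d)/(b·c) = (644 × 1839) / (402 × 1522) = 1184316 / 611844 = 1.93565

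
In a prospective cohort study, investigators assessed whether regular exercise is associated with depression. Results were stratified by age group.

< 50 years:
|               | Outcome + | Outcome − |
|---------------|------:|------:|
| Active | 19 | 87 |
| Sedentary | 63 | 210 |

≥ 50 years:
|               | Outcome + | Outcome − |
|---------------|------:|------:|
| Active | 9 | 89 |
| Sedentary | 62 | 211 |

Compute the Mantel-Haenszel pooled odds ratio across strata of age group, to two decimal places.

0.53

OR_MH = Σ(aᵢdᵢ/nᵢ) / Σ(bᵢcᵢ/nᵢ), where nᵢ is the stratum total.
Stratum 1 (< 50 years): n = 379; a·d/n = 19·210/379 = 10.5277; b·c/n = 87·63/379 = 14.4617
Stratum 2 (≥ 50 years): n = 371; a·d/n = 9·211/371 = 5.1186; b·c/n = 89·62/371 = 14.8733
OR_MH = (10.5277 + 5.1186) / (14.4617 + 14.8733) = 15.6463 / 29.3351 = 0.53337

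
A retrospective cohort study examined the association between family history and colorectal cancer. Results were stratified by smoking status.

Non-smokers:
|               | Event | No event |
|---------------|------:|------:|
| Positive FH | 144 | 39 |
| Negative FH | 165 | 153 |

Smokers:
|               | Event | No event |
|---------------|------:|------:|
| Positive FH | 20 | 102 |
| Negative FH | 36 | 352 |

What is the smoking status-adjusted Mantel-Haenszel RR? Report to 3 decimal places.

1.548

RR_MH = Σ(aᵢ·n₀ᵢ/nᵢ) / Σ(cᵢ·n₁ᵢ/nᵢ), with n₁ᵢ = aᵢ+bᵢ (exposed), n₀ᵢ = cᵢ+dᵢ (unexposed), nᵢ = n₁ᵢ+n₀ᵢ.
Stratum 1 (Non-smokers): n₁ = 183, n₀ = 318, n = 501; a·n₀/n = 144·318/501 = 91.4012; c·n₁/n = 165·183/501 = 60.2695
Stratum 2 (Smokers): n₁ = 122, n₀ = 388, n = 510; a·n₀/n = 20·388/510 = 15.2157; c·n₁/n = 36·122/510 = 8.6118
RR_MH = (91.4012 + 15.2157) / (60.2695 + 8.6118) = 106.6169 / 68.8812 = 1.54784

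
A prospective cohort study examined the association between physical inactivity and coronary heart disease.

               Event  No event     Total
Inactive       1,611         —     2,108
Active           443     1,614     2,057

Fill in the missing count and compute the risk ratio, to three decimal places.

3.549

The missing cell is in the exposed row: 2108 − 1611 = 497.
So a = 1611, b = 497, c = 443, d = 1614.
RR = [a/(a+b)] / [c/(c+d)] = (1611/2108) / (443/2057) = 0.76423/0.21536 = 3.54859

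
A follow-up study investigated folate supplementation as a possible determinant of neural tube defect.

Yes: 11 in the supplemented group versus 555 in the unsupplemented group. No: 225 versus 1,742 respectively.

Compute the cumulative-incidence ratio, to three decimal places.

0.193

From the description: a = 11, b = 225, c = 555, d = 1742.
Risk in exposed = 11/236 = 0.04661; risk in unexposed = 555/2297 = 0.24162.
RR = 0.04661 / 0.24162 = 0.19291
The risk is 81% lower among the exposed than among the unexposed.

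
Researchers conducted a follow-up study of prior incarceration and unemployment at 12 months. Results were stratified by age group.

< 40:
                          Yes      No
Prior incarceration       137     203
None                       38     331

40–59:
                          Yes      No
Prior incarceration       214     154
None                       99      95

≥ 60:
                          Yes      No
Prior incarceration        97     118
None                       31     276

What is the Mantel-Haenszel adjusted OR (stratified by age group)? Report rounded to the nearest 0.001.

3.364

OR_MH = Σ(aᵢdᵢ/nᵢ) / Σ(bᵢcᵢ/nᵢ), where nᵢ is the stratum total.
Stratum 1 (< 40): n = 709; a·d/n = 137·331/709 = 63.9591; b·c/n = 203·38/709 = 10.8801
Stratum 2 (40–59): n = 562; a·d/n = 214·95/562 = 36.1744; b·c/n = 154·99/562 = 27.1281
Stratum 3 (≥ 60): n = 522; a·d/n = 97·276/522 = 51.2874; b·c/n = 118·31/522 = 7.0077
OR_MH = (63.9591 + 36.1744 + 51.2874) / (10.8801 + 27.1281 + 7.0077) = 151.4208 / 45.0159 = 3.36372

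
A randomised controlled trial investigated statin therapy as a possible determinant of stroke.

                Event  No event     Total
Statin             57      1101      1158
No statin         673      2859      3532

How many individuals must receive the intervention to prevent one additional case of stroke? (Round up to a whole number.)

8

Risk in treated group = 57/1158 = 0.04922; risk in control = 673/3532 = 0.19054.
Absolute risk reduction = 0.19054 − 0.04922 = 0.14132
NNT = 1 / ARR = 1 / 0.14132 = 7.076 → round up → 8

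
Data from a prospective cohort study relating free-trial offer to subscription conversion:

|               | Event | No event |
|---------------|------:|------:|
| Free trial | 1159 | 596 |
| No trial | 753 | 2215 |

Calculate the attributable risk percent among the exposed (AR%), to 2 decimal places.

61.58

Cells: a = 1159, b = 596, c = 753, d = 2215.
Risk in exposed = 1159/1755 = 0.66040; risk in unexposed = 753/2968 = 0.25371.
RR = 0.66040/0.25371 = 2.60301
AR% = (RR − 1)/RR × 100 = (2.60301 − 1)/2.60301 × 100 = 61.5829%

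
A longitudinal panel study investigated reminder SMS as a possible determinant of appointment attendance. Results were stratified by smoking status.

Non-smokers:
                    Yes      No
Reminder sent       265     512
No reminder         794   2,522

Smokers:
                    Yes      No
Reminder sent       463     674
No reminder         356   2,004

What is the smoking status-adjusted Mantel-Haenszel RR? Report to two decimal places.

RR_MH = Σ(aᵢ·n₀ᵢ/nᵢ) / Σ(cᵢ·n₁ᵢ/nᵢ), with n₁ᵢ = aᵢ+bᵢ (exposed), n₀ᵢ = cᵢ+dᵢ (unexposed), nᵢ = n₁ᵢ+n₀ᵢ.
Stratum 1 (Non-smokers): n₁ = 777, n₀ = 3316, n = 4093; a·n₀/n = 265·3316/4093 = 214.6934; c·n₁/n = 794·777/4093 = 150.7300
Stratum 2 (Smokers): n₁ = 1137, n₀ = 2360, n = 3497; a·n₀/n = 463·2360/3497 = 312.4621; c·n₁/n = 356·1137/3497 = 115.7484
RR_MH = (214.6934 + 312.4621) / (150.7300 + 115.7484) = 527.1555 / 266.4784 = 1.97823

1.98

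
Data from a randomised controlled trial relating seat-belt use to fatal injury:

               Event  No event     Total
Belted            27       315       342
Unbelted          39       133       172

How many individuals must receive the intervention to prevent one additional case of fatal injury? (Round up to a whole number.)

Risk in treated group = 27/342 = 0.07895; risk in control = 39/172 = 0.22674.
Absolute risk reduction = 0.22674 − 0.07895 = 0.14780
NNT = 1 / ARR = 1 / 0.14780 = 6.766 → round up → 7

7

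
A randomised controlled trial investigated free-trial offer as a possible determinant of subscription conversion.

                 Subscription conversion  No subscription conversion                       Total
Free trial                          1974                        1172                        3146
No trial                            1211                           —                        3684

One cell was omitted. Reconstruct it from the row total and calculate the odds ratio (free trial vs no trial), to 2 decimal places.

3.44

The missing cell is in the unexposed row: 3684 − 1211 = 2473.
So a = 1974, b = 1172, c = 1211, d = 2473.
OR = (a·d)/(b·c) = (1974 × 2473) / (1172 × 1211) = 4881702 / 1419292 = 3.43953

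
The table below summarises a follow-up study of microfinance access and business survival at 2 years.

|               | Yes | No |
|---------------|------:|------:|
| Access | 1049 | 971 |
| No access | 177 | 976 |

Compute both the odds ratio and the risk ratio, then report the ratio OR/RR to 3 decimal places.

1.761

Cells: a = 1049, b = 971, c = 177, d = 976.
OR = (1049·976)/(971·177) = 1023824/171867 = 5.95707
Risk in exposed = 1049/2020 = 0.51931; risk in unexposed = 177/1153 = 0.15351; RR = 3.38283
OR/RR = 5.95707 / 3.38283 = 1.76097
The outcome is not rare, so the OR lies further from 1 than the RR.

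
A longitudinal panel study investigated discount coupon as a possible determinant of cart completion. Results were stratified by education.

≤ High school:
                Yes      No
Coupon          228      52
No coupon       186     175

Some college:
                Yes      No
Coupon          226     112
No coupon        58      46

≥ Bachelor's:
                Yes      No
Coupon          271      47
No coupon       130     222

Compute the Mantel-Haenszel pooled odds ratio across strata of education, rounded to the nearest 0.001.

4.513

OR_MH = Σ(aᵢdᵢ/nᵢ) / Σ(bᵢcᵢ/nᵢ), where nᵢ is the stratum total.
Stratum 1 (≤ High school): n = 641; a·d/n = 228·175/641 = 62.2465; b·c/n = 52·186/641 = 15.0889
Stratum 2 (Some college): n = 442; a·d/n = 226·46/442 = 23.5204; b·c/n = 112·58/442 = 14.6968
Stratum 3 (≥ Bachelor's): n = 670; a·d/n = 271·222/670 = 89.7940; b·c/n = 47·130/670 = 9.1194
OR_MH = (62.2465 + 23.5204 + 89.7940) / (15.0889 + 14.6968 + 9.1194) = 175.5609 / 38.9052 = 4.51253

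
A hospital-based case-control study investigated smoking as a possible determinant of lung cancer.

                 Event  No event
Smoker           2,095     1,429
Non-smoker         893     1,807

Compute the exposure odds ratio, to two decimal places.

Cells: a = 2095, b = 1429, c = 893, d = 1807.
OR = (a·d)/(b·c) = (2095 × 1807) / (1429 × 893) = 3785665 / 1276097 = 2.96660
The odds of lung cancer are about 2.97 times as high in the smoker group.

2.97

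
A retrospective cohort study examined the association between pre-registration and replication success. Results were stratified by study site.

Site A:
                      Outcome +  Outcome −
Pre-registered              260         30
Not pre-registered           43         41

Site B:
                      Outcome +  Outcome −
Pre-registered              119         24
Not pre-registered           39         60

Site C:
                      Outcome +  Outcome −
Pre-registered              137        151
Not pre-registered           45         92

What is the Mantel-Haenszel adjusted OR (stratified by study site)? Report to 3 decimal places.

3.762

OR_MH = Σ(aᵢdᵢ/nᵢ) / Σ(bᵢcᵢ/nᵢ), where nᵢ is the stratum total.
Stratum 1 (Site A): n = 374; a·d/n = 260·41/374 = 28.5027; b·c/n = 30·43/374 = 3.4492
Stratum 2 (Site B): n = 242; a·d/n = 119·60/242 = 29.5041; b·c/n = 24·39/242 = 3.8678
Stratum 3 (Site C): n = 425; a·d/n = 137·92/425 = 29.6565; b·c/n = 151·45/425 = 15.9882
OR_MH = (28.5027 + 29.5041 + 29.6565) / (3.4492 + 3.8678 + 15.9882) = 87.6633 / 23.3052 = 3.76153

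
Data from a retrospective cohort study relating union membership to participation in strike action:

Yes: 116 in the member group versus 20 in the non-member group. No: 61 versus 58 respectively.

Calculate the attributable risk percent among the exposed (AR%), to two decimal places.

From the description: a = 116, b = 61, c = 20, d = 58.
Risk in exposed = 116/177 = 0.65537; risk in unexposed = 20/78 = 0.25641.
RR = 0.65537/0.25641 = 2.55593
AR% = (RR − 1)/RR × 100 = (2.55593 − 1)/2.55593 × 100 = 60.8753%

60.88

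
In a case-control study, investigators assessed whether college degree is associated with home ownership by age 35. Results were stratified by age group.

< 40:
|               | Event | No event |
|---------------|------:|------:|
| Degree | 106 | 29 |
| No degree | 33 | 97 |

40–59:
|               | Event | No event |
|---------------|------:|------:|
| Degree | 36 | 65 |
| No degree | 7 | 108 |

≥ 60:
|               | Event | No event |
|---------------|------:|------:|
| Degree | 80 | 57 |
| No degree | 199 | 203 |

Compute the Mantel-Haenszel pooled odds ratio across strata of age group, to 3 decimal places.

3.248

OR_MH = Σ(aᵢdᵢ/nᵢ) / Σ(bᵢcᵢ/nᵢ), where nᵢ is the stratum total.
Stratum 1 (< 40): n = 265; a·d/n = 106·97/265 = 38.8000; b·c/n = 29·33/265 = 3.6113
Stratum 2 (40–59): n = 216; a·d/n = 36·108/216 = 18.0000; b·c/n = 65·7/216 = 2.1065
Stratum 3 (≥ 60): n = 539; a·d/n = 80·203/539 = 30.1299; b·c/n = 57·199/539 = 21.0445
OR_MH = (38.8000 + 18.0000 + 30.1299) / (3.6113 + 2.1065 + 21.0445) = 86.9299 / 26.7623 = 3.24822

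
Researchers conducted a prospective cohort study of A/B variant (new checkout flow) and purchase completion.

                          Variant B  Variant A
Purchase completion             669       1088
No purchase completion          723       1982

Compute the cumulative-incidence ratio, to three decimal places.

1.356

Reading the table with exposure as columns: a = 669 (Variant B, case), b = 723 (Variant B, non-case), c = 1088 (Variant A, case), d = 1982.
Risk in exposed = 669/1392 = 0.48060; risk in unexposed = 1088/3070 = 0.35440.
RR = 0.48060 / 0.35440 = 1.35611
The risk among the exposed is 1.36 times that among the unexposed.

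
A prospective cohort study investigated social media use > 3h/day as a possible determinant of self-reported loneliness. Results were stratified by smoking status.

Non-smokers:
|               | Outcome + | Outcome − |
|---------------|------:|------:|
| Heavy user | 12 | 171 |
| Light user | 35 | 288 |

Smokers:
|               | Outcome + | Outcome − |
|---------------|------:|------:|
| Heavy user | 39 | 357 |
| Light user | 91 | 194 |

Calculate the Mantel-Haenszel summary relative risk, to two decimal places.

0.37

RR_MH = Σ(aᵢ·n₀ᵢ/nᵢ) / Σ(cᵢ·n₁ᵢ/nᵢ), with n₁ᵢ = aᵢ+bᵢ (exposed), n₀ᵢ = cᵢ+dᵢ (unexposed), nᵢ = n₁ᵢ+n₀ᵢ.
Stratum 1 (Non-smokers): n₁ = 183, n₀ = 323, n = 506; a·n₀/n = 12·323/506 = 7.6601; c·n₁/n = 35·183/506 = 12.6581
Stratum 2 (Smokers): n₁ = 396, n₀ = 285, n = 681; a·n₀/n = 39·285/681 = 16.3216; c·n₁/n = 91·396/681 = 52.9163
RR_MH = (7.6601 + 16.3216) / (12.6581 + 52.9163) = 23.9817 / 65.5744 = 0.36572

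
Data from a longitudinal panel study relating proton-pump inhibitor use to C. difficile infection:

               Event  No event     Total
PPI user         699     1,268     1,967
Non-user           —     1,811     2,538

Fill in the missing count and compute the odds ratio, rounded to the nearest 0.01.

1.37

The missing cell is in the unexposed row: 2538 − 1811 = 727.
So a = 699, b = 1268, c = 727, d = 1811.
OR = (a·d)/(b·c) = (699 × 1811) / (1268 × 727) = 1265889 / 921836 = 1.37323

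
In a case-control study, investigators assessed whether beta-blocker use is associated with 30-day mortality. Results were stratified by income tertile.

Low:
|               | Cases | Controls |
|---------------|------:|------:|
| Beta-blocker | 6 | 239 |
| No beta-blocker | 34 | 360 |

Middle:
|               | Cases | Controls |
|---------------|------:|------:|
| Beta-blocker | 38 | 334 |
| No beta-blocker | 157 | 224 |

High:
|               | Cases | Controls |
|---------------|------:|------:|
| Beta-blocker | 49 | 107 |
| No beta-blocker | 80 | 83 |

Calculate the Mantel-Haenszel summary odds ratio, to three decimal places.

OR_MH = Σ(aᵢdᵢ/nᵢ) / Σ(bᵢcᵢ/nᵢ), where nᵢ is the stratum total.
Stratum 1 (Low): n = 639; a·d/n = 6·360/639 = 3.3803; b·c/n = 239·34/639 = 12.7167
Stratum 2 (Middle): n = 753; a·d/n = 38·224/753 = 11.3041; b·c/n = 334·157/753 = 69.6388
Stratum 3 (High): n = 319; a·d/n = 49·83/319 = 12.7492; b·c/n = 107·80/319 = 26.8339
OR_MH = (3.3803 + 11.3041 + 12.7492) / (12.7167 + 69.6388 + 26.8339) = 27.4336 / 109.1894 = 0.25125

0.251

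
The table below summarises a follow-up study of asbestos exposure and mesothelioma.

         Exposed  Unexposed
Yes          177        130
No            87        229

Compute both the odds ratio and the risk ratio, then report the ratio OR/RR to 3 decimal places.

Reading the table with exposure as columns: a = 177 (Exposed, case), b = 87 (Exposed, non-case), c = 130 (Unexposed, case), d = 229.
OR = (177·229)/(87·130) = 40533/11310 = 3.58382
Risk in exposed = 177/264 = 0.67045; risk in unexposed = 130/359 = 0.36212; RR = 1.85149
OR/RR = 3.58382 / 1.85149 = 1.93564
The outcome is not rare, so the OR lies further from 1 than the RR.

1.936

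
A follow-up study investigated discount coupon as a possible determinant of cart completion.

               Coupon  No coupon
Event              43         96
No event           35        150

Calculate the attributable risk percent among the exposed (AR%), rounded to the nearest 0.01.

29.21

Reading the table with exposure as columns: a = 43 (Coupon, case), b = 35 (Coupon, non-case), c = 96 (No coupon, case), d = 150.
Risk in exposed = 43/78 = 0.55128; risk in unexposed = 96/246 = 0.39024.
RR = 0.55128/0.39024 = 1.41266
AR% = (RR − 1)/RR × 100 = (1.41266 − 1)/1.41266 × 100 = 29.2116%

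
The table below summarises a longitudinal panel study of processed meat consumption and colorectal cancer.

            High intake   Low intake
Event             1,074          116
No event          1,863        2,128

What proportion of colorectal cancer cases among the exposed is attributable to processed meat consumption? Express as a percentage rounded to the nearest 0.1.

85.9

Reading the table with exposure as columns: a = 1074 (High intake, case), b = 1863 (High intake, non-case), c = 116 (Low intake, case), d = 2128.
Risk in exposed = 1074/2937 = 0.36568; risk in unexposed = 116/2244 = 0.05169.
RR = 0.36568/0.05169 = 7.07400
AR% = (RR − 1)/RR × 100 = (7.07400 − 1)/7.07400 × 100 = 85.8637%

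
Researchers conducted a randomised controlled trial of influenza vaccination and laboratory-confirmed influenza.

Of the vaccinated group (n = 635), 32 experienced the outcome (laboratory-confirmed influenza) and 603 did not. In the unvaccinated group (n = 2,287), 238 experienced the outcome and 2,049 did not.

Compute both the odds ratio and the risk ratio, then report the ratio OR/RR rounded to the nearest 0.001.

From the description: a = 32, b = 603, c = 238, d = 2049.
OR = (32·2049)/(603·238) = 65568/143514 = 0.45688
Risk in exposed = 32/635 = 0.05039; risk in unexposed = 238/2287 = 0.10407; RR = 0.48425
OR/RR = 0.45688 / 0.48425 = 0.94348
The outcome is not rare, so the OR lies further from 1 than the RR.

0.943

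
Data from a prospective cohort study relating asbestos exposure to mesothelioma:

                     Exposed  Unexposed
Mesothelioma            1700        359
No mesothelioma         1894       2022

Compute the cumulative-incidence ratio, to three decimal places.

3.137

Reading the table with exposure as columns: a = 1700 (Exposed, case), b = 1894 (Exposed, non-case), c = 359 (Unexposed, case), d = 2022.
Risk in exposed = 1700/3594 = 0.47301; risk in unexposed = 359/2381 = 0.15078.
RR = 0.47301 / 0.15078 = 3.13715
The risk among the exposed is 3.14 times that among the unexposed.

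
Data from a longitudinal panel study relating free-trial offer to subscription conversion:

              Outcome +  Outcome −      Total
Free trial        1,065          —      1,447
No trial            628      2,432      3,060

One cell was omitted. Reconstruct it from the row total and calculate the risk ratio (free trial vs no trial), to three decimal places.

3.586

The missing cell is in the exposed row: 1447 − 1065 = 382.
So a = 1065, b = 382, c = 628, d = 2432.
RR = [a/(a+b)] / [c/(c+d)] = (1065/1447) / (628/3060) = 0.73601/0.20523 = 3.58627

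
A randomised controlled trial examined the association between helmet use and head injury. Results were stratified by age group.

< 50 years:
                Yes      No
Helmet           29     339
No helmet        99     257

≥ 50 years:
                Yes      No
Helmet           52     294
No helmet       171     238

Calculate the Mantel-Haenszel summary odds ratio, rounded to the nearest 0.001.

OR_MH = Σ(aᵢdᵢ/nᵢ) / Σ(bᵢcᵢ/nᵢ), where nᵢ is the stratum total.
Stratum 1 (< 50 years): n = 724; a·d/n = 29·257/724 = 10.2942; b·c/n = 339·99/724 = 46.3550
Stratum 2 (≥ 50 years): n = 755; a·d/n = 52·238/755 = 16.3921; b·c/n = 294·171/755 = 66.5881
OR_MH = (10.2942 + 16.3921) / (46.3550 + 66.5881) = 26.6863 / 112.9431 = 0.23628

0.236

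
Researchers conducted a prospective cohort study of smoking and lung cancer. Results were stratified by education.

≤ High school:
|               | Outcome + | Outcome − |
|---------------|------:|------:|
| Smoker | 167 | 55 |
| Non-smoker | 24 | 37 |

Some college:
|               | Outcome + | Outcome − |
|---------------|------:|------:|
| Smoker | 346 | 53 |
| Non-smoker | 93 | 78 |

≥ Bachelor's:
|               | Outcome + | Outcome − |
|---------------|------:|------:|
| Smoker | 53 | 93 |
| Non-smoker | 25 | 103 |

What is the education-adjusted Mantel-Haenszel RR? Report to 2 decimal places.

1.69

RR_MH = Σ(aᵢ·n₀ᵢ/nᵢ) / Σ(cᵢ·n₁ᵢ/nᵢ), with n₁ᵢ = aᵢ+bᵢ (exposed), n₀ᵢ = cᵢ+dᵢ (unexposed), nᵢ = n₁ᵢ+n₀ᵢ.
Stratum 1 (≤ High school): n₁ = 222, n₀ = 61, n = 283; a·n₀/n = 167·61/283 = 35.9965; c·n₁/n = 24·222/283 = 18.8269
Stratum 2 (Some college): n₁ = 399, n₀ = 171, n = 570; a·n₀/n = 346·171/570 = 103.8000; c·n₁/n = 93·399/570 = 65.1000
Stratum 3 (≥ Bachelor's): n₁ = 146, n₀ = 128, n = 274; a·n₀/n = 53·128/274 = 24.7591; c·n₁/n = 25·146/274 = 13.3212
RR_MH = (35.9965 + 103.8000 + 24.7591) / (18.8269 + 65.1000 + 13.3212) = 164.5556 / 97.2480 = 1.69212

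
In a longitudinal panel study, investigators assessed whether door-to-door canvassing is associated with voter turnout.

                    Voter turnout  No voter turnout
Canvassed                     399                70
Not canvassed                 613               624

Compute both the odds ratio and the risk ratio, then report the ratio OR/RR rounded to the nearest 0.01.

Cells: a = 399, b = 70, c = 613, d = 624.
OR = (399·624)/(70·613) = 248976/42910 = 5.80228
Risk in exposed = 399/469 = 0.85075; risk in unexposed = 613/1237 = 0.49555; RR = 1.71676
OR/RR = 5.80228 / 1.71676 = 3.37979
The outcome is not rare, so the OR lies further from 1 than the RR.

3.38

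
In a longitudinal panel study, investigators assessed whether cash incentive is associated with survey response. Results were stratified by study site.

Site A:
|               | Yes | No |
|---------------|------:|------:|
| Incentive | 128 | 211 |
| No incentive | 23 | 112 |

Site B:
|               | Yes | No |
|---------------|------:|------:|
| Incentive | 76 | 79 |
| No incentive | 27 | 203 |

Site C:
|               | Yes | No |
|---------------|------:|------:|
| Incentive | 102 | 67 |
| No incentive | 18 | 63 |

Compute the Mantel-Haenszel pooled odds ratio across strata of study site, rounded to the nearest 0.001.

OR_MH = Σ(aᵢdᵢ/nᵢ) / Σ(bᵢcᵢ/nᵢ), where nᵢ is the stratum total.
Stratum 1 (Site A): n = 474; a·d/n = 128·112/474 = 30.2447; b·c/n = 211·23/474 = 10.2384
Stratum 2 (Site B): n = 385; a·d/n = 76·203/385 = 40.0727; b·c/n = 79·27/385 = 5.5403
Stratum 3 (Site C): n = 250; a·d/n = 102·63/250 = 25.7040; b·c/n = 67·18/250 = 4.8240
OR_MH = (30.2447 + 40.0727 + 25.7040) / (10.2384 + 5.5403 + 4.8240) = 96.0215 / 20.6027 = 4.66063

4.661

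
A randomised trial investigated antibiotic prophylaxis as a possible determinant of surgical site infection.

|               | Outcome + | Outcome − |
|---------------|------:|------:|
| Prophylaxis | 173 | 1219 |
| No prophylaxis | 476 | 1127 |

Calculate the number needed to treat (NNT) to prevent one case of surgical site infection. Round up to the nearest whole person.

6

Risk in treated group = 173/1392 = 0.12428; risk in control = 476/1603 = 0.29694.
Absolute risk reduction = 0.29694 − 0.12428 = 0.17266
NNT = 1 / ARR = 1 / 0.17266 = 5.792 → round up → 6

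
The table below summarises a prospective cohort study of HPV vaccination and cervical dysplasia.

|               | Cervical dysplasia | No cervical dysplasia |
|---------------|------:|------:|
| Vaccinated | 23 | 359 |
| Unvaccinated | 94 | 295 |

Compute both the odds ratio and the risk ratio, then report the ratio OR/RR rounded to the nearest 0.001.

Cells: a = 23, b = 359, c = 94, d = 295.
OR = (23·295)/(359·94) = 6785/33746 = 0.20106
Risk in exposed = 23/382 = 0.06021; risk in unexposed = 94/389 = 0.24165; RR = 0.24916
OR/RR = 0.20106 / 0.24916 = 0.80694
The outcome is not rare, so the OR lies further from 1 than the RR.

0.807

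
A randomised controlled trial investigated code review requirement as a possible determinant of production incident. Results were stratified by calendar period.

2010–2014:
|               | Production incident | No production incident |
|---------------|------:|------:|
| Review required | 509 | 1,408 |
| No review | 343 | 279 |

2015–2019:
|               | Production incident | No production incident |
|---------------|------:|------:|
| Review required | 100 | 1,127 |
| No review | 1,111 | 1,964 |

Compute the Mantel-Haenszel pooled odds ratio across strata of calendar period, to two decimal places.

OR_MH = Σ(aᵢdᵢ/nᵢ) / Σ(bᵢcᵢ/nᵢ), where nᵢ is the stratum total.
Stratum 1 (2010–2014): n = 2539; a·d/n = 509·279/2539 = 55.9319; b·c/n = 1408·343/2539 = 190.2103
Stratum 2 (2015–2019): n = 4302; a·d/n = 100·1964/4302 = 45.6532; b·c/n = 1127·1111/4302 = 291.0500
OR_MH = (55.9319 + 45.6532) / (190.2103 + 291.0500) = 101.5850 / 481.2603 = 0.21108

0.21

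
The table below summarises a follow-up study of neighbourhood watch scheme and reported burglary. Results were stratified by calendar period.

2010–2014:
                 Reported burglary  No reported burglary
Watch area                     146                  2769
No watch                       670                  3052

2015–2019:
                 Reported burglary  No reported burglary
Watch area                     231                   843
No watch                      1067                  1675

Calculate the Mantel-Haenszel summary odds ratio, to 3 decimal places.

0.327

OR_MH = Σ(aᵢdᵢ/nᵢ) / Σ(bᵢcᵢ/nᵢ), where nᵢ is the stratum total.
Stratum 1 (2010–2014): n = 6637; a·d/n = 146·3052/6637 = 67.1376; b·c/n = 2769·670/6637 = 279.5284
Stratum 2 (2015–2019): n = 3816; a·d/n = 231·1675/3816 = 101.3954; b·c/n = 843·1067/3816 = 235.7131
OR_MH = (67.1376 + 101.3954) / (279.5284 + 235.7131) = 168.5330 / 515.2415 = 0.32710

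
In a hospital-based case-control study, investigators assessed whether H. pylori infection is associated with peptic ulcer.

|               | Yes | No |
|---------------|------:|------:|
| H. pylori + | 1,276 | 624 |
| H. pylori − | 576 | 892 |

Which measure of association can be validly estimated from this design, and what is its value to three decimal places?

3.167

Cells: a = 1276, b = 624, c = 576, d = 892.
This is a hospital-based case-control study: participants were sampled on outcome status, so risks in the source population cannot be estimated directly — relative risk is not valid here. The odds ratio is the appropriate measure.
OR = (a·d)/(b·c) = (1276 × 892) / (624 × 576) = 1138192 / 359424 = 3.16671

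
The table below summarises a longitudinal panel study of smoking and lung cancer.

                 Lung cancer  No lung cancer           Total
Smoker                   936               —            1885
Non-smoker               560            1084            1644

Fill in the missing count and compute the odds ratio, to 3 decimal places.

1.909

The missing cell is in the exposed row: 1885 − 936 = 949.
So a = 936, b = 949, c = 560, d = 1084.
OR = (a·d)/(b·c) = (936 × 1084) / (949 × 560) = 1014624 / 531440 = 1.90920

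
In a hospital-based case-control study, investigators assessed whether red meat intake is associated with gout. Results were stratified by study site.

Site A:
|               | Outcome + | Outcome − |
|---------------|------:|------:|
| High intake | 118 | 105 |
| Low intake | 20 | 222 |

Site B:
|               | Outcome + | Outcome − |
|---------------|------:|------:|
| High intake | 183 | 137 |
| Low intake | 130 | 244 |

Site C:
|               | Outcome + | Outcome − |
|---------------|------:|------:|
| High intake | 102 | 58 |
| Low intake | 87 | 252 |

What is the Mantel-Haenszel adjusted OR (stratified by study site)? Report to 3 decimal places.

OR_MH = Σ(aᵢdᵢ/nᵢ) / Σ(bᵢcᵢ/nᵢ), where nᵢ is the stratum total.
Stratum 1 (Site A): n = 465; a·d/n = 118·222/465 = 56.3355; b·c/n = 105·20/465 = 4.5161
Stratum 2 (Site B): n = 694; a·d/n = 183·244/694 = 64.3401; b·c/n = 137·130/694 = 25.6628
Stratum 3 (Site C): n = 499; a·d/n = 102·252/499 = 51.5110; b·c/n = 58·87/499 = 10.1122
OR_MH = (56.3355 + 64.3401 + 51.5110) / (4.5161 + 25.6628 + 10.1122) = 172.1866 / 40.2912 = 4.27355

4.274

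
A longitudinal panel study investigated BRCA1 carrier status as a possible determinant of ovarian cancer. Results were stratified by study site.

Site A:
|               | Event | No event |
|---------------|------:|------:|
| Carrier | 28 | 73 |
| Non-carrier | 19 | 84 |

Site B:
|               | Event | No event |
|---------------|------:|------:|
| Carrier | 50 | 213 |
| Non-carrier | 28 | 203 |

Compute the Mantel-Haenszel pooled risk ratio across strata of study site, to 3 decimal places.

RR_MH = Σ(aᵢ·n₀ᵢ/nᵢ) / Σ(cᵢ·n₁ᵢ/nᵢ), with n₁ᵢ = aᵢ+bᵢ (exposed), n₀ᵢ = cᵢ+dᵢ (unexposed), nᵢ = n₁ᵢ+n₀ᵢ.
Stratum 1 (Site A): n₁ = 101, n₀ = 103, n = 204; a·n₀/n = 28·103/204 = 14.1373; c·n₁/n = 19·101/204 = 9.4069
Stratum 2 (Site B): n₁ = 263, n₀ = 231, n = 494; a·n₀/n = 50·231/494 = 23.3806; c·n₁/n = 28·263/494 = 14.9069
RR_MH = (14.1373 + 23.3806) / (9.4069 + 14.9069) = 37.5178 / 24.3137 = 1.54307

1.543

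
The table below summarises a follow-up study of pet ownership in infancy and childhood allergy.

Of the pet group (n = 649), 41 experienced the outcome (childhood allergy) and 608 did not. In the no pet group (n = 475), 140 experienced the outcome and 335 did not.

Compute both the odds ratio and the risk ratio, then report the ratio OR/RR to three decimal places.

From the description: a = 41, b = 608, c = 140, d = 335.
OR = (41·335)/(608·140) = 13735/85120 = 0.16136
Risk in exposed = 41/649 = 0.06317; risk in unexposed = 140/475 = 0.29474; RR = 0.21434
OR/RR = 0.16136 / 0.21434 = 0.75282
The outcome is not rare, so the OR lies further from 1 than the RR.

0.753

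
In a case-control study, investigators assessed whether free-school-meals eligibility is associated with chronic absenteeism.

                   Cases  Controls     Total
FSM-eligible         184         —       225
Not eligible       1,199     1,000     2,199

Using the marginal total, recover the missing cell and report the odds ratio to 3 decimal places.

3.743

The missing cell is in the exposed row: 225 − 184 = 41.
So a = 184, b = 41, c = 1199, d = 1000.
OR = (a·d)/(b·c) = (184 × 1000) / (41 × 1199) = 184000 / 49159 = 3.74296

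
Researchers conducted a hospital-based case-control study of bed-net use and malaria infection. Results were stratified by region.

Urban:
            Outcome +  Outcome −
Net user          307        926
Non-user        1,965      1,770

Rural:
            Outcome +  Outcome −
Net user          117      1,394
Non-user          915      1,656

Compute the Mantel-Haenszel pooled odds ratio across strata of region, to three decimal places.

0.231

OR_MH = Σ(aᵢdᵢ/nᵢ) / Σ(bᵢcᵢ/nᵢ), where nᵢ is the stratum total.
Stratum 1 (Urban): n = 4968; a·d/n = 307·1770/4968 = 109.3780; b·c/n = 926·1965/4968 = 366.2621
Stratum 2 (Rural): n = 4082; a·d/n = 117·1656/4082 = 47.4650; b·c/n = 1394·915/4082 = 312.4718
OR_MH = (109.3780 + 47.4650) / (366.2621 + 312.4718) = 156.8430 / 678.7339 = 0.23108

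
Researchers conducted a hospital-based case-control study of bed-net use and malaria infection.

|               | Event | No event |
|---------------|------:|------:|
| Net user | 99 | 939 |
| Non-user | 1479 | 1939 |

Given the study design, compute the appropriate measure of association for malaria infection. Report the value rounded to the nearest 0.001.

0.138

Cells: a = 99, b = 939, c = 1479, d = 1939.
This is a hospital-based case-control study: participants were sampled on outcome status, so risks in the source population cannot be estimated directly — relative risk is not valid here. The odds ratio is the appropriate measure.
OR = (a·d)/(b·c) = (99 × 1939) / (939 × 1479) = 191961 / 1388781 = 0.13822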